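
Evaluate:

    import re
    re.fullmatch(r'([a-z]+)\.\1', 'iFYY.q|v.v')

A backreference is literal: `\1` must see the identical characters the first group matched.
For `fullmatch`, every character of the input must be accounted for by the pattern.
Here the pattern can't cover the whole string, so the call returns None.

None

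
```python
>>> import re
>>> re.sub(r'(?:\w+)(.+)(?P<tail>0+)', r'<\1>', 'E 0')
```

'< >'

Pattern: one or more of a word character (non-capturing group); then one or more of any character (captured); then one or more of a literal '0' (captured as 'tail').
Matches: at [0:3] → 'E 0'.
The replacement refers to a captured group, so each match is rewritten using its own captured text.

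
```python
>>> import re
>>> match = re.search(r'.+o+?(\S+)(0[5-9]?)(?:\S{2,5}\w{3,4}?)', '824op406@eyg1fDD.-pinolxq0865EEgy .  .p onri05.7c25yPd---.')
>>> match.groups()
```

('nri', '05')

The match spans [0:54] → '824op406@eyg1fDD.-pinolxq0865EEgy .  .p onri05.7c25yPd'.
Captured: group 1 = 'nri', group 2 = '05'.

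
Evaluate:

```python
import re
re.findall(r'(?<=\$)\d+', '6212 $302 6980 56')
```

['302']

The lookaround is zero-width — it requires the adjacent text to match without consuming it, so the asserted text isn't part of the match.
Scanning left to right: at [6:9] → '302'.
With no groups in the pattern, `findall` gives back each whole match — 1 here.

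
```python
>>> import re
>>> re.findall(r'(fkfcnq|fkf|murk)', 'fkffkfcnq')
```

Branches in `(...|...)` are attempted left-to-right; the first branch that allows the whole pattern to succeed is taken.
`findall` collects group 1 from each match (2 total).

['fkf', 'fkfcnq']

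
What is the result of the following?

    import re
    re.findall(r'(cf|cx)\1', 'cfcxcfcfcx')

`\1` has to match the exact text group 1 already captured.
Walking the string: at [4:8] match 'cfcf', group 1 = 'cf'.
With a single group, `findall` returns only what that group captured — 1 item.

['cf']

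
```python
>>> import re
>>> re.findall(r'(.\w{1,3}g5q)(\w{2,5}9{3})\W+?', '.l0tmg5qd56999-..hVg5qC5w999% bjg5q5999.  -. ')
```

[('l0tmg5q', 'd56999'), ('.hVg5q', 'C5w999')]

Pattern: any character, then 1 to 3 of a word character, then the literal 'g5q' (captured); then 2 to 5 of a word character, then exactly 3 of a literal '9' (captured); then one or more of a non-word character (lazy).
Lazy quantifiers expand one character at a time until the remainder of the pattern can match.
Scanning left to right: at [1:15] match 'l0tmg5qd56999-', groups = ('l0tmg5q', 'd56999'); at [16:29] match '.hVg5qC5w999%', groups = ('.hVg5q', 'C5w999').
2 groups means each result is a tuple of 2 captured strings — 2 here.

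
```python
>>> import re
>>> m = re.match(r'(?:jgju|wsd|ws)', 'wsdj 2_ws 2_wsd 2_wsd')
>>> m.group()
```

`re.match` only tries the pattern at the start of the string.
The match spans [0:3] → 'wsd'.

'wsd'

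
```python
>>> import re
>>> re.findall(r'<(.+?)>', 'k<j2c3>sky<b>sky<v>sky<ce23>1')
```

['j2c3', 'b', 'v', 'ce23']

With a single group, `findall` returns only what that group captured — 4 items.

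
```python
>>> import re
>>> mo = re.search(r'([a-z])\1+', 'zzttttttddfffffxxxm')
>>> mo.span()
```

(0, 2)

`\1` has to match the exact text group 1 already captured.
The match spans [0:2] → 'zz'.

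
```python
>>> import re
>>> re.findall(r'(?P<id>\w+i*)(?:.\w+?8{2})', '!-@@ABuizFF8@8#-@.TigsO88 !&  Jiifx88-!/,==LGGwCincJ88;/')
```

['Tig', 'Jii', 'LGGwCin']

The pattern matches one or more of a word character, then zero or more of a literal 'i' (captured as 'id'); then any character, then one or more of a word character (lazy), then exactly 2 of a literal '8' (non-capturing group).
Because there's exactly one group, `findall` drops the full match and keeps group 1 from each hit.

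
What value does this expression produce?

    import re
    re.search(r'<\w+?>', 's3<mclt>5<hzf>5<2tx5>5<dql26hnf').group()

'<mclt>'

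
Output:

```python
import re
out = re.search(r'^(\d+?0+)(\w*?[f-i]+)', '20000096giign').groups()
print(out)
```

('200000', '96giig')

Pattern: anchored at the start of the string; then one or more of a digit (lazy), then one or more of a literal '0' (captured); then zero or more of a word character (lazy), then one or more of a character in [f-i] (captured).
Unlike `match`, `search` isn't anchored — it looks for the pattern anywhere in the string.
The match spans [0:12] → '20000096giig'.
Captured: group 1 = '200000', group 2 = '96giig'.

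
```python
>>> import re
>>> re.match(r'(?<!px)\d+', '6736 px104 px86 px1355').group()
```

The negative lookaround is zero-width — it rules out positions where the adjacent text would match, without consuming anything.
With `match`, the pattern is implicitly anchored at the beginning.
The match spans [0:4] → '6736'.

'6736'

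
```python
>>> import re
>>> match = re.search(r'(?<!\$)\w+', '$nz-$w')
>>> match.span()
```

Because the assertion is negative and zero-width, positions next to the forbidden text are skipped.
`re.search` tries every starting position until one works.
The match spans [2:3] → 'z'.

(2, 3)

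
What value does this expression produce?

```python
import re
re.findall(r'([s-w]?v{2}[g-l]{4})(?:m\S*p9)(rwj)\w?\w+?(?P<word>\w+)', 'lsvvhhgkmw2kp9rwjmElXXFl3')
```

The pattern matches optionally a character in [s-w], then exactly 2 of a literal 'v', then exactly 4 of a character in [g-l] (captured); then a literal 'm', then zero or more of a non-whitespace character, then the literal 'p9' (non-capturing group); then the literal 'r', then the literal 'wj' (captured); then optionally a word character, then one or more of a word character (lazy); then one or more of a word character (captured as 'word').
`findall` packs the 3 group values into a tuple for every match.

[('svvhhgk', 'rwj', 'lXXFl3')]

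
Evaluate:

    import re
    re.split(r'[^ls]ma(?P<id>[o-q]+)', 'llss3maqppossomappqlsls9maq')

['llss', 'qppo', 'ss', 'ppq', 'lsls', 'q', '']

Pattern: any character except [ls], then the literal 'ma'; then one or more of a character in [o-q] (captured as 'id').
The group in the pattern means `split` returns the separators' captures alongside the pieces.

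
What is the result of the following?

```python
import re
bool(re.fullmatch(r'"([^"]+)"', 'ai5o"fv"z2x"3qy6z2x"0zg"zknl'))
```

False

`re.fullmatch` is like wrapping the pattern in `^…$` (in single-line mode).
Here there's no way to consume every character, so the call returns None, and `bool(None)` is False.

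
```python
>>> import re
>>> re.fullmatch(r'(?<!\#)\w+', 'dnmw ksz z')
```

Because the assertion is negative and zero-width, positions next to the forbidden text are skipped.
`re.fullmatch` is like wrapping the pattern in `^…$` (in single-line mode).
Here there's no way to consume every character, so the call returns None.

None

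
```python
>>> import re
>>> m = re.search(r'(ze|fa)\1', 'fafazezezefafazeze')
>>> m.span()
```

`\1` has to match the exact text group 1 already captured.
The match spans [0:4] → 'fafa'.

(0, 4)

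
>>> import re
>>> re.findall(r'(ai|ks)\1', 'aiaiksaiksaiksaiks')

['ai']

After group 1 captures some text, `\1` only succeeds where that same text appears again.
Matches: at [0:4] match 'aiai', group 1 = 'ai'.
With a single group, `findall` returns only what that group captured — 1 item.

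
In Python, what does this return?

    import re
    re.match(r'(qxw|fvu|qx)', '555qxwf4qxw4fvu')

None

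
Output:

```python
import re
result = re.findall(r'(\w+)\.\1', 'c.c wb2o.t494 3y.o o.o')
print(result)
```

['c', 'o']

A backreference is literal: `\1` must see the identical characters the first group matched.
Matches: at [0:3] match 'c.c', group 1 = 'c'; at [19:22] match 'o.o', group 1 = 'o'.
`findall` collects group 1 from each match (2 total).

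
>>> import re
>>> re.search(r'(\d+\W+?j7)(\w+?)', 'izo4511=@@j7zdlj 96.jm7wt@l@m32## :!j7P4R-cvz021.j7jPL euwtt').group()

'4511=@@j7z'

This matches one or more of a digit, then one or more of a non-word character (lazy), then the literal 'j7' (captured); then one or more of a word character (lazy) (captured).
`re.search` tries every starting position until one works.
The match spans [3:13] → '4511=@@j7z'.
Captured: group 1 = '4511=@@j7', group 2 = 'z'.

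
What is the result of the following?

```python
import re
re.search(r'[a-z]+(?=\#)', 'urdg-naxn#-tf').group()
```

The positive lookaround only admits positions where the adjacent text matches; those characters stay outside the span.
`search` walks the string left to right and returns the first match it finds.
The match spans [5:9] → 'naxn'.

'naxn'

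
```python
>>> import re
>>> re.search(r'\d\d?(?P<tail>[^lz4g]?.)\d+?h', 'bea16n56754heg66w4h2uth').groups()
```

The pattern matches a digit, then optionally a digit; then optionally any character except [lz4g], then any character (captured as 'tail'); then one or more of a digit (lazy), then the literal 'h'.
`re.search` scans for the first position where the pattern succeeds.
The match spans [3:12] → '16n56754h'.
Captured: group 1 = 'n5'.

('n5',)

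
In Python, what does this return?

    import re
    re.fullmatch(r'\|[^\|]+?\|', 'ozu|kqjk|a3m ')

For `fullmatch`, every character of the input must be accounted for by the pattern.
Here the string isn't matched end-to-end, so the call returns None.

None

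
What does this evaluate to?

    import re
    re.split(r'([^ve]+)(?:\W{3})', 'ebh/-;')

This matches one or more of any character except [ve] (captured); then exactly 3 of a non-word character (non-capturing group).
Matches to split on: at [1:6] → 'bh/-;'.
The group in the pattern means `split` returns the separators' captures alongside the pieces.

['e', 'bh', '']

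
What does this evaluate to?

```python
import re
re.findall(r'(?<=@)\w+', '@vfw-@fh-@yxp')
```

['vfw', 'fh', 'yxp']

The lookaround is zero-width — it requires the adjacent text to match without consuming it, so the asserted text isn't part of the match.
Scanning left to right: at [1:4] → 'vfw'; at [6:8] → 'fh'; at [10:13] → 'yxp'.
With no groups in the pattern, `findall` gives back each whole match — 3 here.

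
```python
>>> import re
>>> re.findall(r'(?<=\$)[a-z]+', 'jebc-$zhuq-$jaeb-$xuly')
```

Because the assertion is zero-width, the text it checks is not consumed and won't appear in the result.
Scanning left to right: at [6:10] → 'zhuq'; at [12:16] → 'jaeb'; at [18:22] → 'xuly'.
No capturing groups, so `findall` returns the 3 full match strings.

['zhuq', 'jaeb', 'xuly']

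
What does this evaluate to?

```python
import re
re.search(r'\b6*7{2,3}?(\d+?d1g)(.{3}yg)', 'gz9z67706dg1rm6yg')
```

None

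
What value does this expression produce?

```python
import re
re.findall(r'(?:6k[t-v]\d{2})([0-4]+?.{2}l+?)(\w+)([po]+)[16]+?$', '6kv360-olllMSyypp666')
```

The pattern matches the literal '6k', then a character in [t-v], then exactly 2 of a digit (non-capturing group); then one or more of a character in [0-4] (lazy), then exactly 2 of any character, then one or more of a literal 'l' (lazy) (captured); then one or more of a word character (captured); then one or more of one of [po] (captured); then one or more of one of [16] (lazy); then anchored at the end.
3 groups means the one result is a tuple of 3 captured strings — 1 here.

[('0-ol', 'llMSyyp', 'p')]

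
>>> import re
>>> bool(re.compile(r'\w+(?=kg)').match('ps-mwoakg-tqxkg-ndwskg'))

False

`re.match` won't scan ahead — the pattern has to work from the very first character.
Here the pattern fails at index 0, so the call returns None, and `bool(None)` is False.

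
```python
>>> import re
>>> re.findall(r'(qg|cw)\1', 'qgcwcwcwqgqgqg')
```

['cw', 'qg']

A backreference is literal: `\1` must see the identical characters the first group matched.
Matches: at [2:6] match 'cwcw', group 1 = 'cw'; at [8:12] match 'qgqg', group 1 = 'qg'.
With a single group, `findall` returns only what that group captured — 2 items.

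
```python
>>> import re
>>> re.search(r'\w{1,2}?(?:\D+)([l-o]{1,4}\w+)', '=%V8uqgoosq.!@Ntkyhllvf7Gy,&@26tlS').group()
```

Pattern: 1 to 2 of a word character (lazy); then one or more of a non-digit (non-capturing group); then 1 to 4 of a character in [l-o], then one or more of a word character (captured).
Unlike `match`, `search` isn't anchored — it looks for the pattern anywhere in the string.
The match spans [2:26] → 'V8uqgoosq.!@Ntkyhllvf7Gy'.
Captured: group 1 = 'lvf7Gy'.

'V8uqgoosq.!@Ntkyhllvf7Gy'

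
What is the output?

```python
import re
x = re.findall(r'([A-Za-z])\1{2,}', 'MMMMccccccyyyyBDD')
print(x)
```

['M', 'c', 'y']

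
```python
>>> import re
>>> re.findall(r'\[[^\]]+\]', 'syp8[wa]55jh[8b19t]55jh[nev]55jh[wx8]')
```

['[wa]', '[8b19t]', '[nev]', '[wx8]']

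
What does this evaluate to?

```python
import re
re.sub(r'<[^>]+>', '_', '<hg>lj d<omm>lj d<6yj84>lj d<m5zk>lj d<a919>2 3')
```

Matches: at [0:4] → '<hg>'; at [8:13] → '<omm>'; at [17:24] → '<6yj84>'; at [28:34] → '<m5zk>'; at [38:44] → '<a919>'.
`sub` substitutes '_' at each match site.

'_lj d_lj d_lj d_lj d_2 3'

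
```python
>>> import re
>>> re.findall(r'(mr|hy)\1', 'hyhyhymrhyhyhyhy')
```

`\1` is not a pattern — it's the concrete string captured by group 1, re-applied verbatim.
With a single group, `findall` returns only what that group captured — 3 items.

['hy', 'hy', 'hy']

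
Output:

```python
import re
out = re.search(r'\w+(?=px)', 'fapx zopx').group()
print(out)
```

fa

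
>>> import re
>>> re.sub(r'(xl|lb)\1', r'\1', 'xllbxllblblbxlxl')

After group 1 captures some text, `\1` only succeeds where that same text appears again.
The replacement refers to a captured group, so each match is rewritten using its own captured text.

'xllbxllblbxl'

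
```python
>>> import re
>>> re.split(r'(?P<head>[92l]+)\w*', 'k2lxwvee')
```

['k', '2l', '']

Pattern: one or more of one of [92l] (captured as 'head'); then zero or more of a word character.
Matches to split on: at [1:8] → '2lxwvee'.
`re.split` interleaves the captured-group text with the surrounding fragments.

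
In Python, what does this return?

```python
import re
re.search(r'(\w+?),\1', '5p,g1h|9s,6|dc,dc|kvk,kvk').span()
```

After group 1 captures some text, `\1` only succeeds where that same text appears again.
The match spans [12:17] → 'dc,dc'.

(12, 17)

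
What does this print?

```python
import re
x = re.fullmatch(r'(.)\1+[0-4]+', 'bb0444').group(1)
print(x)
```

b

`\1` is not a pattern — it's the concrete string captured by group 1, re-applied verbatim.
`re.fullmatch` requires the pattern to consume the entire string.
The match spans [0:6] → 'bb0444'.
Captured: group 1 = 'b'.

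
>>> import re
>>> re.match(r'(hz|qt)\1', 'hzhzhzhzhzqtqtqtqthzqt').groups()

('hz',)

A backreference is literal: `\1` must see the identical characters the first group matched.
With `match`, the pattern is implicitly anchored at the beginning.
The match spans [0:4] → 'hzhz'.
Captured: group 1 = 'hz'.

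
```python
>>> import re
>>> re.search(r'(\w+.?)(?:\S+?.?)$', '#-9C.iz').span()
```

(2, 7)

The match spans [2:7] → '9C.iz'.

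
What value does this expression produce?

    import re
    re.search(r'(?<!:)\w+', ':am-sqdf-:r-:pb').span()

(2, 3)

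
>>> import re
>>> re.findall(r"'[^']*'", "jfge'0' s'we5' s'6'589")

Scanning left to right: at [4:7] → "'0'"; at [9:14] → "'we5'"; at [16:19] → "'6'".
`findall` yields the raw match text (3 of them) because the pattern has no groups.

["'0'", "'we5'", "'6'"]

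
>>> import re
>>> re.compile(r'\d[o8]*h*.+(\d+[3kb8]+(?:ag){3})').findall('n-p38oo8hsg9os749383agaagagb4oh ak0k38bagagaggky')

['8bagagag']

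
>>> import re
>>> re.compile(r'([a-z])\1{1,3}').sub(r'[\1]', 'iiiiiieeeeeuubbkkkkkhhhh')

The backreference `\1` re-matches whatever the first group consumed, character for character.
Matches: at [0:4] → 'iiii'; at [4:6] → 'ii'; at [6:10] → 'eeee'; at [11:13] → 'uu'; at [13:15] → 'bb'; ….
Each match is replaced using the text its own group 1 captured.

'[i][i][e]e[u][b][k]k[h]'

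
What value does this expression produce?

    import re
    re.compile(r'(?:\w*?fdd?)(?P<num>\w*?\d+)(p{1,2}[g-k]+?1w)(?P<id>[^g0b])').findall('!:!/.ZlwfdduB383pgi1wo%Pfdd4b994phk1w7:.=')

The pattern matches zero or more of a word character (lazy), then the literal 'fd', then optionally the literal 'd' (non-capturing group); then zero or more of a word character (lazy), then one or more of a digit (captured as 'num'); then 1 to 2 of a literal 'p', then one or more of a character in [g-k] (lazy), then the literal '1w' (captured); then any character except [g0b] (captured as 'id').
Multiple groups make `findall` return tuples — one 3-tuple for each match.

[('uB383', 'pgi1w', 'o'), ('4b994', 'phk1w', '7')]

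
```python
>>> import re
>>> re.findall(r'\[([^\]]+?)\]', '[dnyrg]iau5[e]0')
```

['dnyrg', 'e']

Walking the string: at [0:7] match '[dnyrg]', group 1 = 'dnyrg'; at [11:14] match '[e]', group 1 = 'e'.
Because there's exactly one group, `findall` drops the full match and keeps group 1 from each hit.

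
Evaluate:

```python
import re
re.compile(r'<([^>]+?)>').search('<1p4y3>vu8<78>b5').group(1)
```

The match spans [0:7] → '<1p4y3>'.
Captured: group 1 = '1p4y3'.

'1p4y3'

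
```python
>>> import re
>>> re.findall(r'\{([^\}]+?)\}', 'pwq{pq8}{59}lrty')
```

['pq8', '59']

One capturing group, so `findall` returns just the captured substring from each match — 2 in all.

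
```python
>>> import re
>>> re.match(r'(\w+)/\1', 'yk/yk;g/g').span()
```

`match` is anchored at position 0; if the pattern doesn't fit there, it returns None.
The match spans [0:5] → 'yk/yk'.

(0, 5)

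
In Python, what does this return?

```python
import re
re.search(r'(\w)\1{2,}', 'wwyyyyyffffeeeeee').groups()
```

('y',)

The match spans [2:7] → 'yyyyy'.
Captured: group 1 = 'y'.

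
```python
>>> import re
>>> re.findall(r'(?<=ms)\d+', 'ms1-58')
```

The positive lookaround only admits positions where the adjacent text matches; those characters stay outside the span.
`findall` yields the raw match text (1 of them) because the pattern has no groups.

['1']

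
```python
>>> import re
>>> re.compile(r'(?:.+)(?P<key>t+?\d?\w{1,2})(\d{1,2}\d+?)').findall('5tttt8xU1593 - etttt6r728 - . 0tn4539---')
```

[('tn4', '539')]

Pattern: one or more of any character (non-capturing group); then one or more of a literal 't' (lazy), then optionally a digit, then 1 to 2 of a word character (captured as 'key'); then 1 to 2 of a digit, then one or more of a digit (lazy) (captured).
`findall` packs the 2 group values into a tuple for every match.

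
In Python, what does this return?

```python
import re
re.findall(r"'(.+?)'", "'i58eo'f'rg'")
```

The `?` after the quantifier makes it lazy — it takes as little as possible before letting the rest of the pattern try.
Scanning left to right: at [0:7] match "'i58eo'", group 1 = 'i58eo'; at [8:12] match "'rg'", group 1 = 'rg'.
`findall` collects group 1 from each match (2 total).

['i58eo', 'rg']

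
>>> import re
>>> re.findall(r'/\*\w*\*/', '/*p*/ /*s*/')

Walking the string: at [0:5] → '/*p*/'; at [6:11] → '/*s*/'.
Since nothing is captured, `findall` lists the 2 matched substrings directly.

['/*p*/', '/*s*/']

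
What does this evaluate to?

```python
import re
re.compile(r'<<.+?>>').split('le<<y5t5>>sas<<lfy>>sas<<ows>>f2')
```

The `?` after the quantifier makes it lazy — it takes as little as possible before letting the rest of the pattern try.
Each match becomes a cut point; 4 segments remain.

['le', 'sas', 'sas', 'f2']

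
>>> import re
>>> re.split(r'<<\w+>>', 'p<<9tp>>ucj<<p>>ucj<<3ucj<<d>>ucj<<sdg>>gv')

['p', 'ucj', 'ucj<<3ucj', 'ucj', 'gv']

Matches to split on: at [1:8] → '<<9tp>>'; at [11:16] → '<<p>>'; at [25:30] → '<<d>>'; at [33:40] → '<<sdg>>'.
Splitting on the pattern gives 5 pieces.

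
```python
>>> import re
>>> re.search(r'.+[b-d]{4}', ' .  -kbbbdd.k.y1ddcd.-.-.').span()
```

The match spans [0:20] → ' .  -kbbbdd.k.y1ddcd'.

(0, 20)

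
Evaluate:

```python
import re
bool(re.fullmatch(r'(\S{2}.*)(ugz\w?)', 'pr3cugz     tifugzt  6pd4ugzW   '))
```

`re.fullmatch` is like wrapping the pattern in `^…$` (in single-line mode).
Here there's no way to consume every character, so the call returns None, and `bool(None)` is False.

False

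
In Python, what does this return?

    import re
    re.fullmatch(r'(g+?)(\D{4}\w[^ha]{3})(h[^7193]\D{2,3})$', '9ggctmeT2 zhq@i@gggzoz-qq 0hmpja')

The pattern matches one or more of a literal 'g' (lazy) (captured); then exactly 4 of a non-digit, then a word character, then exactly 3 of any character except [ha] (captured); then the literal 'h', then any character except [7193], then 2 to 3 of a non-digit (captured); then anchored at the end.
`re.fullmatch` is like wrapping the pattern in `^…$` (in single-line mode).
Here there's no way to consume every character, so the call returns None.

None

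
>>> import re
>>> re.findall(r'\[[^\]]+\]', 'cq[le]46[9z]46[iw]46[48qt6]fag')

['[le]', '[9z]', '[iw]', '[48qt6]']

Walking the string: at [2:6] → '[le]'; at [8:12] → '[9z]'; at [14:18] → '[iw]'; at [20:27] → '[48qt6]'.
With no groups in the pattern, `findall` gives back each whole match — 4 here.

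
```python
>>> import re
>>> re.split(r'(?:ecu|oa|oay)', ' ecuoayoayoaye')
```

[' ', '', 'y', 'y', 'ye']

Branches in `(...|...)` are attempted left-to-right; the first branch that allows the whole pattern to succeed is taken.
Matches to split on: at [1:4] → 'ecu'; at [4:6] → 'oa'; at [7:9] → 'oa'; at [10:12] → 'oa'.
The string is cut at each match, leaving 5 pieces.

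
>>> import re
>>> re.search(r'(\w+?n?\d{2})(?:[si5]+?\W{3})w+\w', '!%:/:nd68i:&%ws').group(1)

The pattern matches one or more of a word character (lazy), then optionally the literal 'n', then exactly 2 of a digit (captured); then one or more of one of [si5] (lazy), then exactly 3 of a non-word character (non-capturing group); then one or more of a literal 'w', then a word character.
Unlike `match`, `search` isn't anchored — it looks for the pattern anywhere in the string.
The match spans [5:15] → 'nd68i:&%ws'.
Captured: group 1 = 'nd68'.

'nd68'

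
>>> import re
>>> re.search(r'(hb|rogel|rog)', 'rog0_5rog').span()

(0, 3)

The match spans [0:3] → 'rog'.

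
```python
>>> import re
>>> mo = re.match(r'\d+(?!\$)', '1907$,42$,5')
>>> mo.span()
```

`re.match` won't scan ahead — the pattern has to work from the very first character.
The match spans [0:3] → '190'.

(0, 3)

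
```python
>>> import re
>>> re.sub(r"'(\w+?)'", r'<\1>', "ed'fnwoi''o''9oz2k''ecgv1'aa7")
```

The replacement refers to a captured group, so each match is rewritten using its own captured text.

'ed<fnwoi><o><9oz2k><ecgv1>aa7'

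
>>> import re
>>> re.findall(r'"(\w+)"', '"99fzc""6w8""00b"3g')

['99fzc', '6w8', '00b']

One capturing group, so `findall` returns just the captured substring from each match — 3 in all.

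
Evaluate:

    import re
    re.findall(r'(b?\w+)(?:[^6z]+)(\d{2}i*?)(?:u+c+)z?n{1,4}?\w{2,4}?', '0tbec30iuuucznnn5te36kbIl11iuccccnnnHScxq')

The pattern matches optionally the literal 'b', then one or more of a word character (captured); then one or more of any character except [6z] (non-capturing group); then exactly 2 of a digit, then zero or more of the literal 'i' (lazy) (captured); then one or more of the literal 'u', then one or more of a literal 'c' (non-capturing group); then optionally the literal 'z', then 1 to 4 of a literal 'n' (lazy), then 2 to 4 of a word character (lazy).
Matches: at [0:36] match '0tbec30iuuucznnn5te36kbIl11iuccccnnn', groups = ('0tbec30iuuucznnn5te36kbI', '11i').
Multiple groups make `findall` return tuples — one 2-tuple for the one match.

[('0tbec30iuuucznnn5te36kbI', '11i')]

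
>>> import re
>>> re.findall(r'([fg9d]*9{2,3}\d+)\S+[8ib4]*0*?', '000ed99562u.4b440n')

This matches zero or more of one of [fg9d], then 2 to 3 of the literal '9', then one or more of a digit (captured); then one or more of a non-whitespace character, then zero or more of one of [8ib4], then zero or more of a literal '0' (lazy).
Scanning left to right: at [4:18] match 'd99562u.4b440n', group 1 = 'd99562'.
`findall` collects group 1 from the one match (1 total).

['d99562']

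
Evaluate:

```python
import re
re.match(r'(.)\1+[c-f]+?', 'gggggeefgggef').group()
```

'ggggge'

`\1` is not a pattern — it's the concrete string captured by group 1, re-applied verbatim.
`match` is anchored at position 0; if the pattern doesn't fit there, it returns None.
The match spans [0:6] → 'ggggge'.
Captured: group 1 = 'g'.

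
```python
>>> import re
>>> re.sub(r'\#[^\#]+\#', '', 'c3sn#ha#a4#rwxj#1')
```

Matches: at [4:8] → '#ha#'; at [10:16] → '#rwxj#'.
`sub` substitutes '' at each match site.

'c3sna41'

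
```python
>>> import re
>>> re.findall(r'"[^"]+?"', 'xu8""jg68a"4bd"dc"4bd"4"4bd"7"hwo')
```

Since nothing is captured, `findall` lists the 4 matched substrings directly.

['"jg68a"', '"dc"', '"4"', '"7"']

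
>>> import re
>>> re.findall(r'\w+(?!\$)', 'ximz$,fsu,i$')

['xim', 'fsu']

A negative assertion filters positions out without eating any characters.
Walking the string: at [0:3] → 'xim'; at [6:9] → 'fsu'.
No capturing groups, so `findall` returns the 2 full match strings.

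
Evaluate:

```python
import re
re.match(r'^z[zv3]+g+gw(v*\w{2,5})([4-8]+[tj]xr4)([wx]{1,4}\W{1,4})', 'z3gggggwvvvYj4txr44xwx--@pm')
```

This matches anchored at the start of the string; then a literal 'z', then one or more of one of [zv3]; then one or more of a literal 'g', then the literal 'gw'; then zero or more of a literal 'v', then 2 to 5 of a word character (captured); then one or more of a character in [4-8], then one of [tj], then the literal 'xr4' (captured); then 1 to 4 of one of [wx], then 1 to 4 of a non-word character (captured).
With `match`, the pattern is implicitly anchored at the beginning.
Here the pattern fails at index 0, so the call returns None.

None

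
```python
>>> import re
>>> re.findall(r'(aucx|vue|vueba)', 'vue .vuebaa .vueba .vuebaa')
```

['vue', 'vue', 'vue', 'vue']

The regex engine tests alternatives in the order written; an earlier branch that matches wins even if a later one would match more.
Because there's exactly one group, `findall` drops the full match and keeps group 1 from each hit.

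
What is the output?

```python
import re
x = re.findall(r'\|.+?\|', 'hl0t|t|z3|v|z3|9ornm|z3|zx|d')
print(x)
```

Because the quantifier is non-greedy, it stops expanding at the earliest point where the rest of the pattern can succeed.
Scanning left to right: at [4:7] → '|t|'; at [9:12] → '|v|'; at [14:21] → '|9ornm|'; at [23:27] → '|zx|'.
No capturing groups, so `findall` returns the 4 full match strings.

['|t|', '|v|', '|9ornm|', '|zx|']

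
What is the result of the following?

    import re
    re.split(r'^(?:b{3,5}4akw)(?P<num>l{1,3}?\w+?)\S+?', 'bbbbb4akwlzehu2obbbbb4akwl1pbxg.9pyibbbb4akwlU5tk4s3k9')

['', 'lz', 'hu2obbbbb4akwl1pbxg.9pyibbbb4akwlU5tk4s3k9']

With a capturing group present, the delimiter's captured portion is kept in the result list.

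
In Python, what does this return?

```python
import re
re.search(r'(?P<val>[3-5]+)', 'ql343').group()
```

'343'

Pattern: one or more of a character in [3-5] (captured as 'val').
The match spans [2:5] → '343'.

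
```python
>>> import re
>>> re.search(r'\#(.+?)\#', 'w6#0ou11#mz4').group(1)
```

'0ou11'

The match spans [2:9] → '#0ou11#'.
Captured: group 1 = '0ou11'.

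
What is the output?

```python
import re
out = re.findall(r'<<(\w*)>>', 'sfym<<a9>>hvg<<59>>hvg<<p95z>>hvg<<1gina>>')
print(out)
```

['a9', '59', 'p95z', '1gina']

Because there's exactly one group, `findall` drops the full match and keeps group 1 from each hit.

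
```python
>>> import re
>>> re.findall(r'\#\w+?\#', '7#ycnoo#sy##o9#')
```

['#ycnoo#', '#o9#']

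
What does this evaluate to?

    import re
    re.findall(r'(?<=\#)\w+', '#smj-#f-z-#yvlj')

The `(?=…)`/`(?<=…)` assertion just peeks at neighbouring text; it doesn't advance the match position.
`findall` yields the raw match text (3 of them) because the pattern has no groups.

['smj', 'f', 'yvlj']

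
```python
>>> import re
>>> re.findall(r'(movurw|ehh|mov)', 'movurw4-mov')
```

['movurw', 'mov']

Branches in `(...|...)` are attempted left-to-right; the first branch that allows the whole pattern to succeed is taken.
Walking the string: at [0:6] match 'movurw', group 1 = 'movurw'; at [8:11] match 'mov', group 1 = 'mov'.
With a single group, `findall` returns only what that group captured — 2 items.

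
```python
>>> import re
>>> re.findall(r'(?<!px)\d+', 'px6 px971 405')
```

['71', '405']

The negative lookahead/lookbehind blocks any match where the forbidden context is present.
Scanning left to right: at [7:9] → '71'; at [10:13] → '405'.
`findall` yields the raw match text (2 of them) because the pattern has no groups.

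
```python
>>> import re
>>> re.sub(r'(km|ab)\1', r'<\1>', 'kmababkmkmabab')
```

'km<ab><km><ab>'

The backreference `\1` re-matches whatever the first group consumed, character for character.
Matches: at [2:6] → 'abab'; at [6:10] → 'kmkm'; at [10:14] → 'abab'.
The replacement refers to a captured group, so each match is rewritten using its own captured text.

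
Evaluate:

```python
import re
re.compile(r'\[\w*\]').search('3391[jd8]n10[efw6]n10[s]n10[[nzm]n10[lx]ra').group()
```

Unlike `match`, `search` isn't anchored — it looks for the pattern anywhere in the string.
The match spans [4:9] → '[jd8]'.

'[jd8]'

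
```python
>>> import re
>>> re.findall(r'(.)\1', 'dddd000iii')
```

['d', 'd', '0', 'i']

After group 1 captures some text, `\1` only succeeds where that same text appears again.
`findall` collects group 1 from each match (4 total).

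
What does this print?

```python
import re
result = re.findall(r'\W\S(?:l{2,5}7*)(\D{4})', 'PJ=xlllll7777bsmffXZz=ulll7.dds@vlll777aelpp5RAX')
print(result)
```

['bsmf', '.dds', 'aelp']

One capturing group, so `findall` returns just the captured substring from each match — 3 in all.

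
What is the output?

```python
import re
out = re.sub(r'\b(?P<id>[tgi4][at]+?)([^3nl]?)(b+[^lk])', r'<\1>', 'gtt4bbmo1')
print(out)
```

Each match is replaced using the text its own group 1 captured.

<gtt>o1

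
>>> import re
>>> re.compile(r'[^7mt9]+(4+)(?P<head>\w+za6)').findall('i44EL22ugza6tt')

[('4', 'EL22ugza6')]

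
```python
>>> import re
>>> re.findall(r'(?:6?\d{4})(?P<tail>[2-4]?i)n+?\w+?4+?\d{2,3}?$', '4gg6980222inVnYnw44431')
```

['2i']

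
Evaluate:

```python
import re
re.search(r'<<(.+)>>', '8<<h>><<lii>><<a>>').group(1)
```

'h>><<lii>><<a'

The match spans [1:18] → '<<h>><<lii>><<a>>'.
Captured: group 1 = 'h>><<lii>><<a'.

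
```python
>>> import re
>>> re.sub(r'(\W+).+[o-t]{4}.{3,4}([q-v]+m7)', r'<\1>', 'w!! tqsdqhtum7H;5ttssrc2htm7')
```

'w<!! >'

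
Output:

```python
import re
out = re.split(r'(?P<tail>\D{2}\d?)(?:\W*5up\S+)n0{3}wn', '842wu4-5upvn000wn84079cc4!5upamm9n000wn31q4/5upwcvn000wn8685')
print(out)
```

['842', 'wu4', '8685']

The pattern matches exactly 2 of a non-digit, then optionally a digit (captured as 'tail'); then zero or more of a non-word character, then the literal '5up', then one or more of a non-whitespace character (non-capturing group); then the literal 'n', then exactly 3 of the literal '0', then the literal 'wn'.
Matches to split on: at [3:56] → 'wu4-5upvn000wn84079cc4!5upamm9n000wn31q4/5upwcvn000wn'.
`re.split` interleaves the captured-group text with the surrounding fragments.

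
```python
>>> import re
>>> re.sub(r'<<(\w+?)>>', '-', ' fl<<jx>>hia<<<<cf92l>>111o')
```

' fl-hia<<-111o'

Matches: at [3:9] → '<<jx>>'; at [14:23] → '<<cf92l>>'.
Each match is replaced by '-'.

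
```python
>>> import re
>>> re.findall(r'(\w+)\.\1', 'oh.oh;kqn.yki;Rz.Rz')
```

['oh', 'Rz']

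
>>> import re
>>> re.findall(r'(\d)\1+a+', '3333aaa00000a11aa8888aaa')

['3', '0', '1', '8']

After group 1 captures some text, `\1` only succeeds where that same text appears again.
Walking the string: at [0:7] match '3333aaa', group 1 = '3'; at [7:13] match '00000a', group 1 = '0'; at [13:17] match '11aa', group 1 = '1'; at [17:24] match '8888aaa', group 1 = '8'.
Because there's exactly one group, `findall` drops the full match and keeps group 1 from each hit.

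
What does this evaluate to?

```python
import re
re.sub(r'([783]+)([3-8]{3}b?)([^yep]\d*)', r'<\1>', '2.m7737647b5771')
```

Each match is replaced using the text its own group 1 captured.

'2.m<7737>'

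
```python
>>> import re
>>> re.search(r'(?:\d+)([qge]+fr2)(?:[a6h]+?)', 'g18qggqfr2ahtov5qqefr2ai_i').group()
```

'18qggqfr2a'

This matches one or more of a digit (non-capturing group); then one or more of one of [qge], then the literal 'fr2' (captured); then one or more of one of [a6h] (lazy) (non-capturing group).
A non-greedy quantifier consumes as few characters as it can — just enough that the remainder of the pattern still matches from where it stops; whatever follows it matches normally.
`re.search` tries every starting position until one works.
The match spans [1:11] → '18qggqfr2a'.
Captured: group 1 = 'qggqfr2'.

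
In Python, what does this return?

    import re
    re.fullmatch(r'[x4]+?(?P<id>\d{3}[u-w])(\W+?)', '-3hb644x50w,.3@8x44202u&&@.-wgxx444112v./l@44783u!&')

None

The pattern matches one or more of one of [x4] (lazy); then exactly 3 of a digit, then a character in [u-w] (captured as 'id'); then one or more of a non-word character (lazy) (captured).
`re.fullmatch` is like wrapping the pattern in `^…$` (in single-line mode).
Here there's no way to consume every character, so the call returns None.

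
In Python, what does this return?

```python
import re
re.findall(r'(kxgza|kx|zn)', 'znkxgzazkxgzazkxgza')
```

Alternation isn't longest-match — the leftmost alternative that fits at this position is chosen.
Matches: at [0:2] match 'zn', group 1 = 'zn'; at [2:7] match 'kxgza', group 1 = 'kxgza'; at [8:13] match 'kxgza', group 1 = 'kxgza'; at [14:19] match 'kxgza', group 1 = 'kxgza'.
`findall` collects group 1 from each match (4 total).

['zn', 'kxgza', 'kxgza', 'kxgza']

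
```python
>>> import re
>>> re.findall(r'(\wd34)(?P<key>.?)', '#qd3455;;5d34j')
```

The pattern matches a word character, then the literal 'd', then the literal '34' (captured); then optionally any character (captured as 'key').
`findall` packs the 2 group values into a tuple for every match.

[('qd34', '5'), ('5d34', 'j')]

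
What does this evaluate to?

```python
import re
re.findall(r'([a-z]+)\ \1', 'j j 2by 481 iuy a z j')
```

The backreference `\1` re-matches whatever the first group consumed, character for character.
One capturing group, so `findall` returns just the captured substring from the one match — 1 in all.

['j']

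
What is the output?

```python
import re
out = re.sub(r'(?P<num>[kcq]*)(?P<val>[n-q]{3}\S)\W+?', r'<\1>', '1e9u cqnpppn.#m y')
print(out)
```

1e9u cqn<>#m y

Lazy quantifiers expand one character at a time until the remainder of the pattern can match.
The replacement refers to a captured group, so each match is rewritten using its own captured text.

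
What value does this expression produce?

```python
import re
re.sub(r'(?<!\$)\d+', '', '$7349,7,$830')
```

'$7,,$8'

A negative assertion filters positions out without eating any characters.
Matches: at [2:5] → '349'; at [6:7] → '7'; at [10:12] → '30'.
Every occurrence is swapped for ''.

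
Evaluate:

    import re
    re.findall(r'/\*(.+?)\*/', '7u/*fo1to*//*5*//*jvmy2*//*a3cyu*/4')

Matches: at [2:11] match '/*fo1to*/', group 1 = 'fo1to'; at [11:16] match '/*5*/', group 1 = '5'; at [16:25] match '/*jvmy2*/', group 1 = 'jvmy2'; at [25:34] match '/*a3cyu*/', group 1 = 'a3cyu'.
`findall` collects group 1 from each match (4 total).

['fo1to', '5', 'jvmy2', 'a3cyu']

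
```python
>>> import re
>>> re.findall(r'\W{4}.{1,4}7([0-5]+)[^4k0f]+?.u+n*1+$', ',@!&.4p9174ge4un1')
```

With a single group, `findall` returns only what that group captured — 1 item.

['4']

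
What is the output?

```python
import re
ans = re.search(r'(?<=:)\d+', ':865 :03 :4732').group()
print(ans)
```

The `(?=…)`/`(?<=…)` assertion just peeks at neighbouring text; it doesn't advance the match position.
`re.search` tries every starting position until one works.
The match spans [1:4] → '865'.

865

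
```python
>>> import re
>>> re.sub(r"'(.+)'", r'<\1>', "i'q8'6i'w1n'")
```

"i<q8'6i'w1n>"

Matches: at [1:12] → "'q8'6i'w1n'".
Each match is replaced using the text its own group 1 captured.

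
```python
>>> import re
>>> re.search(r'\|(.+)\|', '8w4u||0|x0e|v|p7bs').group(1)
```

'|0|x0e|v'

`re.search` scans for the first position where the pattern succeeds.
The match spans [4:14] → '||0|x0e|v|'.
Captured: group 1 = '|0|x0e|v'.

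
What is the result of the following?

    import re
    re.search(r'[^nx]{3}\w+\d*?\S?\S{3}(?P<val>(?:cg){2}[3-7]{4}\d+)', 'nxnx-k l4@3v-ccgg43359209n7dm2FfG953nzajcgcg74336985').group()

This matches exactly 3 of any character except [nx], then one or more of a word character; then zero or more of a digit (lazy), then optionally a non-whitespace character, then exactly 3 of a non-whitespace character; then the literal 'cg' repeated 2 times, then exactly 4 of a character in [3-7], then one or more of a digit (captured as 'val').
The match spans [10:52] → '3v-ccgg43359209n7dm2FfG953nzajcgcg74336985'.

'3v-ccgg43359209n7dm2FfG953nzajcgcg74336985'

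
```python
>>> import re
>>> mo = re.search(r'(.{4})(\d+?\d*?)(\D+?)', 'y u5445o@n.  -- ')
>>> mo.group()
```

'y u5445o'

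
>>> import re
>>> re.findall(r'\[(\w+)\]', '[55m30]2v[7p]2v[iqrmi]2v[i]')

`findall` collects group 1 from each match (4 total).

['55m30', '7p', 'iqrmi', 'i']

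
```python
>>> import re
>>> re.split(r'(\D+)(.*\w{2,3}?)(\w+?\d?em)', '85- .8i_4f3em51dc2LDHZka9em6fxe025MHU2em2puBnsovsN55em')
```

The group in the pattern means `split` returns the separators' captures alongside the pieces.

['85', '- .', '8i_4f3em51dc2LDHZka9em6fxe025MHU2em2puBnsovsN5', '5em', '']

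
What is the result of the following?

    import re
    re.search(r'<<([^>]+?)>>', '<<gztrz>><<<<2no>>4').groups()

('gztrz',)

`re.search` scans for the first position where the pattern succeeds.
The match spans [0:9] → '<<gztrz>>'.
Captured: group 1 = 'gztrz'.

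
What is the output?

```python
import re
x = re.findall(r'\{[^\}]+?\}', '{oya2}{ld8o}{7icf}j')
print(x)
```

Matches: at [0:6] → '{oya2}'; at [6:12] → '{ld8o}'; at [12:18] → '{7icf}'.
`findall` yields the raw match text (3 of them) because the pattern has no groups.

['{oya2}', '{ld8o}', '{7icf}']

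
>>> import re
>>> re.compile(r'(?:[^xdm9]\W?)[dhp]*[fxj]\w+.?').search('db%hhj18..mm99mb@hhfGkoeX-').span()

(1, 9)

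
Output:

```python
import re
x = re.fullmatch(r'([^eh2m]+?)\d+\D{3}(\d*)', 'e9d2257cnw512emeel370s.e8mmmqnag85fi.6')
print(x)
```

This matches one or more of any character except [eh2m] (lazy) (captured); then one or more of a digit, then exactly 3 of a non-digit; then zero or more of a digit (captured).
`re.fullmatch` is like wrapping the pattern in `^…$` (in single-line mode).
Here the pattern can't cover the whole string, so the call returns None.

None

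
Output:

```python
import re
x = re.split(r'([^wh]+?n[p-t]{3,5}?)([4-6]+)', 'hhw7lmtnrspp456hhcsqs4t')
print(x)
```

['hhw', '7lmtnrspp', '456', 'hhcsqs4t']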